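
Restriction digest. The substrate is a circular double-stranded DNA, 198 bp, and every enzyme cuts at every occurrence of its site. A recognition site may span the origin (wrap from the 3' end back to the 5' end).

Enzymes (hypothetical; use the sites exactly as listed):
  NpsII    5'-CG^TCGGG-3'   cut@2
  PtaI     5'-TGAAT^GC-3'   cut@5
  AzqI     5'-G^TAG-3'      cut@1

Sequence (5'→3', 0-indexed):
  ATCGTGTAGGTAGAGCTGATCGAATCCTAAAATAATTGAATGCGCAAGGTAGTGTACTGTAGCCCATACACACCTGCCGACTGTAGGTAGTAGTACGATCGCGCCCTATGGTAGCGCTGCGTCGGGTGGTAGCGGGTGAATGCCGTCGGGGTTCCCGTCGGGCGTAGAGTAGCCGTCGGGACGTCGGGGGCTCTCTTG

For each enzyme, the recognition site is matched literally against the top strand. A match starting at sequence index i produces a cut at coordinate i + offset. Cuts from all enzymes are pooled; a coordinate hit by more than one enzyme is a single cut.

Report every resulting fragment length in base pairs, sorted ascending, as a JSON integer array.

Per-enzyme occurrences:
  NpsII CGTCGGG/2: at [119, 143, 155, 173, 181] ⇒ [121, 145, 157, 175, 183]
  PtaI TGAATGC/5: at [36, 136] ⇒ [41, 141]
  AzqI GTAG/1: at [5, 9, 48, 58, 82, 86, 89, 110, 128, 163, 168] ⇒ [6, 10, 49, 59, 83, 87, 90, 111, 129, 164, 169]

All cut coordinates (distinct, sorted): [6, 10, 41, 49, 59, 83, 87, 90, 111, 121, 129, 141, 145, 157, 164, 169, 175, 183]

Fragment lengths:
  6→10: 4 bp
  10→41: 31 bp
  41→49: 8 bp
  49→59: 10 bp
  59→83: 24 bp
  83→87: 4 bp
  87→90: 3 bp
  90→111: 21 bp
  111→121: 10 bp
  121→129: 8 bp
  129→141: 12 bp
  141→145: 4 bp
  145→157: 12 bp
  157→164: 7 bp
  164→169: 5 bp
  169→175: 6 bp
  175→183: 8 bp
  183→6 (wrap): 198-183+6 = 21 bp

[3,4,4,4,5,6,7,8,8,8,10,10,12,12,21,21,24,31]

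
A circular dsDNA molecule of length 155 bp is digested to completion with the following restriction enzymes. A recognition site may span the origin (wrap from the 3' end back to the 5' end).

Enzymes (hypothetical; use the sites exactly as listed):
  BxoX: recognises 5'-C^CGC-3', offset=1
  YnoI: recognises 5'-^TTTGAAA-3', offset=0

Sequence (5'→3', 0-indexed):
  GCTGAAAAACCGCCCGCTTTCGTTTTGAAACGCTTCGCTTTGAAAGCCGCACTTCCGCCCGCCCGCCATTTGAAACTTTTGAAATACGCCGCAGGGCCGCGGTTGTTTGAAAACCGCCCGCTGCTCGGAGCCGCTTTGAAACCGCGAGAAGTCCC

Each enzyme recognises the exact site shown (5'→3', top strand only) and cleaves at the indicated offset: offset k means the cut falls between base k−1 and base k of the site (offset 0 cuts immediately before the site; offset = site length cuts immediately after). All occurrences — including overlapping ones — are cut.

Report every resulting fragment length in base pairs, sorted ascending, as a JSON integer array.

Site scan:
  BxoX (CCGC, off=1): starts [9, 13, 46, 54, 58, 62, 88, 96, 113, 117, 130, 141, 153] → cuts [10, 14, 47, 55, 59, 63, 89, 97, 114, 118, 131, 142, 154]
  YnoI (TTTGAAA, off=0): starts [23, 38, 68, 77, 105, 134] → cuts [23, 38, 68, 77, 105, 134]

All cut coordinates (distinct, sorted): [10, 14, 23, 38, 47, 55, 59, 63, 68, 77, 89, 97, 105, 114, 118, 131, 134, 142, 154]

Fragment lengths:
  10→14: 4 bp
  14→23: 9 bp
  23→38: 15 bp
  38→47: 9 bp
  47→55: 8 bp
  55→59: 4 bp
  59→63: 4 bp
  63→68: 5 bp
  68→77: 9 bp
  77→89: 12 bp
  89→97: 8 bp
  97→105: 8 bp
  105→114: 9 bp
  114→118: 4 bp
  118→131: 13 bp
  131→134: 3 bp
  134→142: 8 bp
  142→154: 12 bp
  154→10 (wrap): 155-154+10 = 11 bp

[3,4,4,4,4,5,8,8,8,8,9,9,9,9,11,12,12,13,15]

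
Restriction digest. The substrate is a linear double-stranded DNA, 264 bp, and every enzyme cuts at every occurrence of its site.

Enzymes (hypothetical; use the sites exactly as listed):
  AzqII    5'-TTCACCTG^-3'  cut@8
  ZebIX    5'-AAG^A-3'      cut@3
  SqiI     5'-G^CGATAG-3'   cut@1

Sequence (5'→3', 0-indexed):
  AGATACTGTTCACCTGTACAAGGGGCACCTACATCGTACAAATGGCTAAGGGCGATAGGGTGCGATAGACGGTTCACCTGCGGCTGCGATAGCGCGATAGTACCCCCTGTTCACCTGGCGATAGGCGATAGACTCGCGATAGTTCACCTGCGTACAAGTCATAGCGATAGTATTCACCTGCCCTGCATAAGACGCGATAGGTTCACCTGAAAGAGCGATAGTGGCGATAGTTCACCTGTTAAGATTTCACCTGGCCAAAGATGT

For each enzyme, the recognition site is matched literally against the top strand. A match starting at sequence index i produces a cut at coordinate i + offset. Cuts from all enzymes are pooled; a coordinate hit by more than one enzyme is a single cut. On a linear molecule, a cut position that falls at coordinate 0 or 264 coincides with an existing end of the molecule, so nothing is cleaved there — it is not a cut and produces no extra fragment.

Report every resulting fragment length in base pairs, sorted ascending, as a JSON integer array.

Per-enzyme occurrences:
  AzqII (TTCACCTG, off=8): starts [8, 72, 109, 142, 172, 201, 230, 245] → cuts [16, 80, 117, 150, 180, 209, 238, 253]
  ZebIX (AAGA, off=3): starts [188, 210, 240, 257] → cuts [191, 213, 243, 260]
  SqiI (GCGATAG, off=1): starts [51, 61, 85, 93, 117, 124, 135, 163, 193, 214, 223] → cuts [52, 62, 86, 94, 118, 125, 136, 164, 194, 215, 224]

All cut coordinates (distinct, sorted): [16, 52, 62, 80, 86, 94, 117, 118, 125, 136, 150, 164, 180, 191, 194, 209, 213, 215, 224, 238, 243, 253, 260]

Fragment lengths:
  [0,16): 16 bp
  [16,52): 36 bp
  [52,62): 10 bp
  [62,80): 18 bp
  [80,86): 6 bp
  [86,94): 8 bp
  [94,117): 23 bp
  [117,118): 1 bp
  [118,125): 7 bp
  [125,136): 11 bp
  [136,150): 14 bp
  [150,164): 14 bp
  [164,180): 16 bp
  [180,191): 11 bp
  [191,194): 3 bp
  [194,209): 15 bp
  [209,213): 4 bp
  [213,215): 2 bp
  [215,224): 9 bp
  [224,238): 14 bp
  [238,243): 5 bp
  [243,253): 10 bp
  [253,260): 7 bp
  [260,264): 4 bp

[1,2,3,4,4,5,6,7,7,8,9,10,10,11,11,14,14,14,15,16,16,18,23,36]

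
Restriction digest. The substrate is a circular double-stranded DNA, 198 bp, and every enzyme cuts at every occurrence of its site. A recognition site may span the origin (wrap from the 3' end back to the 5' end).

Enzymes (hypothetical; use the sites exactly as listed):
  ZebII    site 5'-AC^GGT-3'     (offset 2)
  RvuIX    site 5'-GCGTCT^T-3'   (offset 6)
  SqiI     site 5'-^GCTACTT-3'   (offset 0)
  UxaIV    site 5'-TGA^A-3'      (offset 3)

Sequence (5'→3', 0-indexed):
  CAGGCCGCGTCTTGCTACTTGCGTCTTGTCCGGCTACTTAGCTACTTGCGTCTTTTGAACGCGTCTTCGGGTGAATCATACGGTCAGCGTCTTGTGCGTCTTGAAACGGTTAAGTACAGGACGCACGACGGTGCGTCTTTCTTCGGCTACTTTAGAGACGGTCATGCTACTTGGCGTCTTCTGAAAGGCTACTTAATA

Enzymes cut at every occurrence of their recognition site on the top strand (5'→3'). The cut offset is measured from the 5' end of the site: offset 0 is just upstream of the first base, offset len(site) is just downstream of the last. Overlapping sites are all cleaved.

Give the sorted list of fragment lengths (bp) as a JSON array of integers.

Per-enzyme occurrences:
  ZebII ACGGT/2: at [79, 105, 127, 157] ⇒ [81, 107, 129, 159]
  RvuIX GCGTCTT/6: at [6, 20, 47, 60, 86, 95, 132, 173] ⇒ [12, 26, 53, 66, 92, 101, 138, 179]
  SqiI GCTACTT/0: at [13, 32, 40, 145, 165, 187] ⇒ [13, 32, 40, 145, 165, 187]
  UxaIV TGAA/3: at [55, 71, 101, 181] ⇒ [58, 74, 104, 184]

Pooled cuts: [12, 13, 26, 32, 40, 53, 58, 66, 74, 81, 92, 101, 104, 107, 129, 138, 145, 159, 165, 179, 184, 187]

Fragments:
  12→13: 1 bp
  13→26: 13 bp
  26→32: 6 bp
  32→40: 8 bp
  40→53: 13 bp
  53→58: 5 bp
  58→66: 8 bp
  66→74: 8 bp
  74→81: 7 bp
  81→92: 11 bp
  92→101: 9 bp
  101→104: 3 bp
  104→107: 3 bp
  107→129: 22 bp
  129→138: 9 bp
  138→145: 7 bp
  145→159: 14 bp
  159→165: 6 bp
  165→179: 14 bp
  179→184: 5 bp
  184→187: 3 bp
  187→12 (wrap): 198-187+12 = 23 bp

[1,3,3,3,5,5,6,6,7,7,8,8,8,9,9,11,13,13,14,14,22,23]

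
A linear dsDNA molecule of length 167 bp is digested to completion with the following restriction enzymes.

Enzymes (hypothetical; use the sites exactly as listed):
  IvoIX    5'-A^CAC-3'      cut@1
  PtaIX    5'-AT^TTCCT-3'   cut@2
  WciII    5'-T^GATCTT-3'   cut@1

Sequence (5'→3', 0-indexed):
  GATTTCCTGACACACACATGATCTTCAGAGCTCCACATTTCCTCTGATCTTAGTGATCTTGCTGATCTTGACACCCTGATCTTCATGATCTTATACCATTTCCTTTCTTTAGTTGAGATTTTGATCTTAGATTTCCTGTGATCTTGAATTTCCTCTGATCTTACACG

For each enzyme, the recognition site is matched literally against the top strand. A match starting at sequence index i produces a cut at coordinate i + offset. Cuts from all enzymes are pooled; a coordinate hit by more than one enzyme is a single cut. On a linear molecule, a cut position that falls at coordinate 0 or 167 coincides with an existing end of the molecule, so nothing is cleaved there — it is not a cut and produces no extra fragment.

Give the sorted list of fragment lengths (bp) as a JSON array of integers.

Scan for sites:
  IvoIX (ACAC, off=1): starts [9, 11, 13, 70, 162] → cuts [10, 12, 14, 71, 163]
  PtaIX (ATTTCCT, off=2): starts [1, 36, 97, 130, 147] → cuts [3, 38, 99, 132, 149]
  WciII (TGATCTT, off=1): starts [18, 44, 53, 62, 76, 85, 121, 138, 155] → cuts [19, 45, 54, 63, 77, 86, 122, 139, 156]

Pooled cuts: [3, 10, 12, 14, 19, 38, 45, 54, 63, 71, 77, 86, 99, 122, 132, 139, 149, 156, 163]

Fragments:
  [0,3): 3 bp
  [3,10): 7 bp
  [10,12): 2 bp
  [12,14): 2 bp
  [14,19): 5 bp
  [19,38): 19 bp
  [38,45): 7 bp
  [45,54): 9 bp
  [54,63): 9 bp
  [63,71): 8 bp
  [71,77): 6 bp
  [77,86): 9 bp
  [86,99): 13 bp
  [99,122): 23 bp
  [122,132): 10 bp
  [132,139): 7 bp
  [139,149): 10 bp
  [149,156): 7 bp
  [156,163): 7 bp
  [163,167): 4 bp

[2,2,3,4,5,6,7,7,7,7,7,8,9,9,9,10,10,13,19,23]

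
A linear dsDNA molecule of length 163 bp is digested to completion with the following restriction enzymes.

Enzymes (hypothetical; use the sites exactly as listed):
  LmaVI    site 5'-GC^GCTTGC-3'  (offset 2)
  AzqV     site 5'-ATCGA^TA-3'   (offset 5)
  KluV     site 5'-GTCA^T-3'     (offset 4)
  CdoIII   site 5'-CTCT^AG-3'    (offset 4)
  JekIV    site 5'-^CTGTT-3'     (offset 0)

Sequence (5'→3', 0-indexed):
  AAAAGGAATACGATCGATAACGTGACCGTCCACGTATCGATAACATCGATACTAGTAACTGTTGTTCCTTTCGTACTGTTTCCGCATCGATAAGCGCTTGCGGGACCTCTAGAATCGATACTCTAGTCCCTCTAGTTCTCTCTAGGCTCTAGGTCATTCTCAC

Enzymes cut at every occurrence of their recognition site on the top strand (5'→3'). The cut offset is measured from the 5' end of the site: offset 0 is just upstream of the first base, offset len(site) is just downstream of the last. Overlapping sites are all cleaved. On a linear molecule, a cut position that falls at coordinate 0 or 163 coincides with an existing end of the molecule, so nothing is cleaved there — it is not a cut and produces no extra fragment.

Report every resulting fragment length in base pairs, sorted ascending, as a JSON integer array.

Per-enzyme occurrences:
  LmaVI (GCGCTTGC, off=2): starts [93] → cuts [95]
  AzqV (ATCGATA, off=5): starts [12, 35, 44, 85, 113] → cuts [17, 40, 49, 90, 118]
  KluV (GTCAT, off=4): starts [152] → cuts [156]
  CdoIII (CTCTAG, off=4): starts [106, 120, 129, 139, 146] → cuts [110, 124, 133, 143, 150]
  JekIV (CTGTT, off=0): starts [58, 75] → cuts [58, 75]

All cut coordinates (distinct, sorted): [17, 40, 49, 58, 75, 90, 95, 110, 118, 124, 133, 143, 150, 156]

Fragments:
  [0,17): 17 bp
  [17,40): 23 bp
  [40,49): 9 bp
  [49,58): 9 bp
  [58,75): 17 bp
  [75,90): 15 bp
  [90,95): 5 bp
  [95,110): 15 bp
  [110,118): 8 bp
  [118,124): 6 bp
  [124,133): 9 bp
  [133,143): 10 bp
  [143,150): 7 bp
  [150,156): 6 bp
  [156,163): 7 bp

[5,6,6,7,7,8,9,9,9,10,15,15,17,17,23]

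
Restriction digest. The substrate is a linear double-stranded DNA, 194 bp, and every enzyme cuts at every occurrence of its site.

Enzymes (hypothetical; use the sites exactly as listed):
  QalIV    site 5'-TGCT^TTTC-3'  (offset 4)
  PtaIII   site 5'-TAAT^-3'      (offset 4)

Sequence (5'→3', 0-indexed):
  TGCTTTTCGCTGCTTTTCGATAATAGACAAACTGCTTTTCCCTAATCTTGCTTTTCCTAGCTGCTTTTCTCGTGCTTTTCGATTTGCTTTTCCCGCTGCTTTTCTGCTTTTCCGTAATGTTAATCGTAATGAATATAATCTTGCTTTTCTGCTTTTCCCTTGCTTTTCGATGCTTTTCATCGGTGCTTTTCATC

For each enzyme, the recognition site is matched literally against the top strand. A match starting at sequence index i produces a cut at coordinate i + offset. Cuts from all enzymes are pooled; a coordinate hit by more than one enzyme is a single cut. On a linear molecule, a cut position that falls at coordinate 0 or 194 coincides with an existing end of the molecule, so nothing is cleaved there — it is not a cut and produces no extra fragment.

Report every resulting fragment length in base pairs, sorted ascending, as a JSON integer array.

[4,6,6,6,6,7,8,8,9,10,10,10,10,10,11,11,12,12,12,13,13]

Per-enzyme occurrences:
  QalIV TGCTTTTC/4: at [0, 10, 32, 48, 61, 72, 84, 96, 104, 141, 149, 160, 170, 183] ⇒ [4, 14, 36, 52, 65, 76, 88, 100, 108, 145, 153, 164, 174, 187]
  PtaIII TAAT/4: at [20, 42, 114, 120, 126, 135] ⇒ [24, 46, 118, 124, 130, 139]

Pooled cuts: [4, 14, 24, 36, 46, 52, 65, 76, 88, 100, 108, 118, 124, 130, 139, 145, 153, 164, 174, 187]

Fragment lengths:
  [0,4): 4 bp
  [4,14): 10 bp
  [14,24): 10 bp
  [24,36): 12 bp
  [36,46): 10 bp
  [46,52): 6 bp
  [52,65): 13 bp
  [65,76): 11 bp
  [76,88): 12 bp
  [88,100): 12 bp
  [100,108): 8 bp
  [108,118): 10 bp
  [118,124): 6 bp
  [124,130): 6 bp
  [130,139): 9 bp
  [139,145): 6 bp
  [145,153): 8 bp
  [153,164): 11 bp
  [164,174): 10 bp
  [174,187): 13 bp
  [187,194): 7 bp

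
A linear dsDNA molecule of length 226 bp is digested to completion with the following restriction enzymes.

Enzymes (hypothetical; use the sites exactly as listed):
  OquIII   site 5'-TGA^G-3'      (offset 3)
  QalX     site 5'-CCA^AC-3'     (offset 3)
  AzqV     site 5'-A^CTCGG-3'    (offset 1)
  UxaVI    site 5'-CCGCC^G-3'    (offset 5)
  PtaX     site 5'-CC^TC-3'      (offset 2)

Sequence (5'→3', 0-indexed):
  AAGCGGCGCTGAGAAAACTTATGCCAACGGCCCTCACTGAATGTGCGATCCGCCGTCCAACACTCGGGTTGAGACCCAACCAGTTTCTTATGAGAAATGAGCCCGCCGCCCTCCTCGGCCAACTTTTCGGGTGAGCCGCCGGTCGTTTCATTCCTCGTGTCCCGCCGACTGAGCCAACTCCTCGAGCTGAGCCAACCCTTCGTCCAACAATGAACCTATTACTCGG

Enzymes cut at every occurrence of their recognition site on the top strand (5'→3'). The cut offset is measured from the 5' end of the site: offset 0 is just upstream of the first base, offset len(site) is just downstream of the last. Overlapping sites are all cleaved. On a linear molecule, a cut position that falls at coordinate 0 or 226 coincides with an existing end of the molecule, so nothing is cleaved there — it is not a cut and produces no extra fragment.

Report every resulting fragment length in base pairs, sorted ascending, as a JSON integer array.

[3,3,4,4,4,5,5,5,6,6,6,7,7,7,7,9,10,12,12,12,13,14,14,15,15,21]

Scan for sites:
  OquIII TGAG/3: at [9, 69, 90, 97, 131, 169, 187] ⇒ [12, 72, 93, 100, 134, 172, 190]
  QalX CCAAC/3: at [23, 56, 75, 118, 173, 191, 203] ⇒ [26, 59, 78, 121, 176, 194, 206]
  AzqV ACTCGG/1: at [61, 220] ⇒ [62, 221]
  UxaVI CCGCCG/5: at [49, 102, 135, 161] ⇒ [54, 107, 140, 166]
  PtaX CCTC/2: at [31, 109, 112, 152, 179] ⇒ [33, 111, 114, 154, 181]

Pooled cuts: [12, 26, 33, 54, 59, 62, 72, 78, 93, 100, 107, 111, 114, 121, 134, 140, 154, 166, 172, 176, 181, 190, 194, 206, 221]

Fragment lengths:
  [0,12): 12 bp
  [12,26): 14 bp
  [26,33): 7 bp
  [33,54): 21 bp
  [54,59): 5 bp
  [59,62): 3 bp
  [62,72): 10 bp
  [72,78): 6 bp
  [78,93): 15 bp
  [93,100): 7 bp
  [100,107): 7 bp
  [107,111): 4 bp
  [111,114): 3 bp
  [114,121): 7 bp
  [121,134): 13 bp
  [134,140): 6 bp
  [140,154): 14 bp
  [154,166): 12 bp
  [166,172): 6 bp
  [172,176): 4 bp
  [176,181): 5 bp
  [181,190): 9 bp
  [190,194): 4 bp
  [194,206): 12 bp
  [206,221): 15 bp
  [221,226): 5 bp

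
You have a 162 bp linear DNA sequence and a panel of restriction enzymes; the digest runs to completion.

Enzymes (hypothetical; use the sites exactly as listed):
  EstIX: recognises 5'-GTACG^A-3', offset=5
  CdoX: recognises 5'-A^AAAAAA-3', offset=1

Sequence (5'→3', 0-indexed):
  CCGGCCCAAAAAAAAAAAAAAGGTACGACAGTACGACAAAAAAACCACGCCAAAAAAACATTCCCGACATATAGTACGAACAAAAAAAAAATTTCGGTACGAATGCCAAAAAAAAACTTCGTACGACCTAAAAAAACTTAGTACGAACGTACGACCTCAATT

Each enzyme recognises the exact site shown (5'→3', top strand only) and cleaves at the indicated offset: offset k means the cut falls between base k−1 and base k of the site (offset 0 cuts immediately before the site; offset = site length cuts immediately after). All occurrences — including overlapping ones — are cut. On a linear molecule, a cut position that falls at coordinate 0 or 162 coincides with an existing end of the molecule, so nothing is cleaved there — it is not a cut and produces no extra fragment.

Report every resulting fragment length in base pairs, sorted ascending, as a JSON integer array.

[1,1,1,1,1,1,1,1,1,1,1,1,3,4,5,7,8,8,8,9,12,14,15,15,16,26]

Site scan:
  EstIX GTACGA/5: at [22, 30, 73, 96, 120, 140, 148] ⇒ [27, 35, 78, 101, 125, 145, 153]
  CdoX AAAAAAA/1: at [7, 8, 9, 10, 11, 12, 13, 14, 37, 51, 81, 82, 83, 84, 107, 108, 109, 129] ⇒ [8, 9, 10, 11, 12, 13, 14, 15, 38, 52, 82, 83, 84, 85, 108, 109, 110, 130]

Pooled cuts: [8, 9, 10, 11, 12, 13, 14, 15, 27, 35, 38, 52, 78, 82, 83, 84, 85, 101, 108, 109, 110, 125, 130, 145, 153]

Fragments:
  [0,8): 8 bp
  [8,9): 1 bp
  [9,10): 1 bp
  [10,11): 1 bp
  [11,12): 1 bp
  [12,13): 1 bp
  [13,14): 1 bp
  [14,15): 1 bp
  [15,27): 12 bp
  [27,35): 8 bp
  [35,38): 3 bp
  [38,52): 14 bp
  [52,78): 26 bp
  [78,82): 4 bp
  [82,83): 1 bp
  [83,84): 1 bp
  [84,85): 1 bp
  [85,101): 16 bp
  [101,108): 7 bp
  [108,109): 1 bp
  [109,110): 1 bp
  [110,125): 15 bp
  [125,130): 5 bp
  [130,145): 15 bp
  [145,153): 8 bp
  [153,162): 9 bp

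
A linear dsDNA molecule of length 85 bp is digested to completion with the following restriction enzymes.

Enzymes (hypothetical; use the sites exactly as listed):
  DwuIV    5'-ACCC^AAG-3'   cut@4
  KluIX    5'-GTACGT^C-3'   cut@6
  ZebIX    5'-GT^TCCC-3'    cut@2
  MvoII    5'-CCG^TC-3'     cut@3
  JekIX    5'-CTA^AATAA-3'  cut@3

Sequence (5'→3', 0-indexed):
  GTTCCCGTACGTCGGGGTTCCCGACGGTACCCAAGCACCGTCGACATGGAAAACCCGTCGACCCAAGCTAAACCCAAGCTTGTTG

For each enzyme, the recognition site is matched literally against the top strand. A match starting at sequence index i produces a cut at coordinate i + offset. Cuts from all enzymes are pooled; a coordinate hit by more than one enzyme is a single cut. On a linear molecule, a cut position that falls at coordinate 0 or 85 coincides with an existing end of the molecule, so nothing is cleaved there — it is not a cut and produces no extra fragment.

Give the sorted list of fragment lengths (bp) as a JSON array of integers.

Scan for sites:
  DwuIV (ACCCAAG, off=4): starts [28, 60, 71] → cuts [32, 64, 75]
  KluIX (GTACGTC, off=6): starts [6] → cuts [12]
  ZebIX (GTTCCC, off=2): starts [0, 16] → cuts [2, 18]
  MvoII (CCGTC, off=3): starts [37, 54] → cuts [40, 57]
  JekIX (CTAAATAA, off=3): no sites

Pooled cuts: [2, 12, 18, 32, 40, 57, 64, 75]

Fragment lengths:
  [0,2): 2 bp
  [2,12): 10 bp
  [12,18): 6 bp
  [18,32): 14 bp
  [32,40): 8 bp
  [40,57): 17 bp
  [57,64): 7 bp
  [64,75): 11 bp
  [75,85): 10 bp

[2,6,7,8,10,10,11,14,17]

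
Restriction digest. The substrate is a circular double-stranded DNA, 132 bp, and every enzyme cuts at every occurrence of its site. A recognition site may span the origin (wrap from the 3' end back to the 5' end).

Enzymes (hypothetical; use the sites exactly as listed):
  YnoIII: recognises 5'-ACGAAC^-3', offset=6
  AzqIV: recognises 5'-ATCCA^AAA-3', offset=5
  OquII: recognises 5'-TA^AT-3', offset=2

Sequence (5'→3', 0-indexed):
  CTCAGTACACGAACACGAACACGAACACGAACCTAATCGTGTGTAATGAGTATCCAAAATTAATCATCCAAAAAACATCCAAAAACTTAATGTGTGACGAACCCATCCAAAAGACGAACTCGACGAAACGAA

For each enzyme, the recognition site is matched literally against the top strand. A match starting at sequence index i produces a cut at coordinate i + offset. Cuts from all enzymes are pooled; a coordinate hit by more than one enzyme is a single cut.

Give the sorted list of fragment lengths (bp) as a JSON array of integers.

[3,6,6,6,6,7,8,8,10,10,11,11,13,13,14]

Site scan:
  YnoIII ACGAAC/6: at [8, 14, 20, 26, 96, 113, 127] ⇒ [1, 14, 20, 26, 32, 102, 119]
  AzqIV ATCCAAAA/5: at [51, 65, 76, 104] ⇒ [56, 70, 81, 109]
  OquII TAAT/2: at [33, 43, 60, 87] ⇒ [35, 45, 62, 89]

All cut coordinates (distinct, sorted): [1, 14, 20, 26, 32, 35, 45, 56, 62, 70, 81, 89, 102, 109, 119]

Fragment lengths:
  1→14: 13 bp
  14→20: 6 bp
  20→26: 6 bp
  26→32: 6 bp
  32→35: 3 bp
  35→45: 10 bp
  45→56: 11 bp
  56→62: 6 bp
  62→70: 8 bp
  70→81: 11 bp
  81→89: 8 bp
  89→102: 13 bp
  102→109: 7 bp
  109→119: 10 bp
  119→1 (wrap): 132-119+1 = 14 bp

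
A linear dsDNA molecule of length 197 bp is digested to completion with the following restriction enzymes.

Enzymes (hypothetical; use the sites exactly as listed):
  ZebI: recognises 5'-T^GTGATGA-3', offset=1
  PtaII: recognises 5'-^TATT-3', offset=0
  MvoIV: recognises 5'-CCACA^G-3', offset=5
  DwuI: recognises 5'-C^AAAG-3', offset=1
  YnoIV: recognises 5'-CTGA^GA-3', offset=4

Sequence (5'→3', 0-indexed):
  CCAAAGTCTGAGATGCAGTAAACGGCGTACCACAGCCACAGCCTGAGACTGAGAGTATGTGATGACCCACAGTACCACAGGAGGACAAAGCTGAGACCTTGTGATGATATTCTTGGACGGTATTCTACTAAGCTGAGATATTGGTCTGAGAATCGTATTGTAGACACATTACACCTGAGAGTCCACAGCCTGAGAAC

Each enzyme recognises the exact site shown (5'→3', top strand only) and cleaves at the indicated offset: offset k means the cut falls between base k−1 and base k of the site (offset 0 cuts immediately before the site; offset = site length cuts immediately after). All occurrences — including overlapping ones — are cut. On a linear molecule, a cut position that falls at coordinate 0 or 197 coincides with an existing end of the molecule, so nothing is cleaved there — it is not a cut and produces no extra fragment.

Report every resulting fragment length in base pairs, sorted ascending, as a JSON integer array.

[2,2,4,6,6,6,6,6,6,6,7,7,8,8,9,9,11,13,13,16,23,23]

Scan for sites:
  ZebI (TGTGATGA, off=1): starts [57, 99] → cuts [58, 100]
  PtaII (TATT, off=0): starts [107, 120, 138, 155] → cuts [107, 120, 138, 155]
  MvoIV (CCACAG, off=5): starts [29, 35, 66, 74, 182] → cuts [34, 40, 71, 79, 187]
  DwuI (CAAAG, off=1): starts [1, 85] → cuts [2, 86]
  YnoIV (CTGAGA, off=4): starts [7, 42, 48, 90, 132, 145, 174, 189] → cuts [11, 46, 52, 94, 136, 149, 178, 193]

All cut coordinates (distinct, sorted): [2, 11, 34, 40, 46, 52, 58, 71, 79, 86, 94, 100, 107, 120, 136, 138, 149, 155, 178, 187, 193]

Fragments:
  [0,2): 2 bp
  [2,11): 9 bp
  [11,34): 23 bp
  [34,40): 6 bp
  [40,46): 6 bp
  [46,52): 6 bp
  [52,58): 6 bp
  [58,71): 13 bp
  [71,79): 8 bp
  [79,86): 7 bp
  [86,94): 8 bp
  [94,100): 6 bp
  [100,107): 7 bp
  [107,120): 13 bp
  [120,136): 16 bp
  [136,138): 2 bp
  [138,149): 11 bp
  [149,155): 6 bp
  [155,178): 23 bp
  [178,187): 9 bp
  [187,193): 6 bp
  [193,197): 4 bp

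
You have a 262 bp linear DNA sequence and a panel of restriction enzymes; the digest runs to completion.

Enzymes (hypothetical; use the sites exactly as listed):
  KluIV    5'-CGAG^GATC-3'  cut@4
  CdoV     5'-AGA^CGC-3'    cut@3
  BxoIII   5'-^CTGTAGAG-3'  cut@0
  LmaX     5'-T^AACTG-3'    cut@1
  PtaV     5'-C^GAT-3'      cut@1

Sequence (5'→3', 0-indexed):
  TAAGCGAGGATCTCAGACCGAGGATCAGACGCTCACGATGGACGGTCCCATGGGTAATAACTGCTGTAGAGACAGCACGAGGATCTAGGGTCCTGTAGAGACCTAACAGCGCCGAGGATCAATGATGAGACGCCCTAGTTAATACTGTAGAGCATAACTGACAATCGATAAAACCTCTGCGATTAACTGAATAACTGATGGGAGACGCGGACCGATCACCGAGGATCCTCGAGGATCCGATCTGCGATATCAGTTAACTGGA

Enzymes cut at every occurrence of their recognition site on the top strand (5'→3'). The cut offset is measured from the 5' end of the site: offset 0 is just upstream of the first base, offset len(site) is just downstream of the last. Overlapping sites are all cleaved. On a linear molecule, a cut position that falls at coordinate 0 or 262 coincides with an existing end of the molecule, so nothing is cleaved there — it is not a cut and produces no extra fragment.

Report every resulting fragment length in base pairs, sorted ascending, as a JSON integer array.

Scan for sites:
  KluIV CGAGGATC/4: at [4, 18, 77, 112, 219, 229] ⇒ [8, 22, 81, 116, 223, 233]
  CdoV AGACGC/3: at [26, 127, 202] ⇒ [29, 130, 205]
  BxoIII CTGTAGAG/0: at [63, 92, 144] ⇒ [63, 92, 144]
  LmaX TAACTG/1: at [57, 154, 183, 191, 254] ⇒ [58, 155, 184, 192, 255]
  PtaV CGAT/1: at [35, 165, 179, 212, 237, 244] ⇒ [36, 166, 180, 213, 238, 245]

Pooled cuts: [8, 22, 29, 36, 58, 63, 81, 92, 116, 130, 144, 155, 166, 180, 184, 192, 205, 213, 223, 233, 238, 245, 255]

Fragment lengths:
  [0,8): 8 bp
  [8,22): 14 bp
  [22,29): 7 bp
  [29,36): 7 bp
  [36,58): 22 bp
  [58,63): 5 bp
  [63,81): 18 bp
  [81,92): 11 bp
  [92,116): 24 bp
  [116,130): 14 bp
  [130,144): 14 bp
  [144,155): 11 bp
  [155,166): 11 bp
  [166,180): 14 bp
  [180,184): 4 bp
  [184,192): 8 bp
  [192,205): 13 bp
  [205,213): 8 bp
  [213,223): 10 bp
  [223,233): 10 bp
  [233,238): 5 bp
  [238,245): 7 bp
  [245,255): 10 bp
  [255,262): 7 bp

[4,5,5,7,7,7,7,8,8,8,10,10,10,11,11,11,13,14,14,14,14,18,22,24]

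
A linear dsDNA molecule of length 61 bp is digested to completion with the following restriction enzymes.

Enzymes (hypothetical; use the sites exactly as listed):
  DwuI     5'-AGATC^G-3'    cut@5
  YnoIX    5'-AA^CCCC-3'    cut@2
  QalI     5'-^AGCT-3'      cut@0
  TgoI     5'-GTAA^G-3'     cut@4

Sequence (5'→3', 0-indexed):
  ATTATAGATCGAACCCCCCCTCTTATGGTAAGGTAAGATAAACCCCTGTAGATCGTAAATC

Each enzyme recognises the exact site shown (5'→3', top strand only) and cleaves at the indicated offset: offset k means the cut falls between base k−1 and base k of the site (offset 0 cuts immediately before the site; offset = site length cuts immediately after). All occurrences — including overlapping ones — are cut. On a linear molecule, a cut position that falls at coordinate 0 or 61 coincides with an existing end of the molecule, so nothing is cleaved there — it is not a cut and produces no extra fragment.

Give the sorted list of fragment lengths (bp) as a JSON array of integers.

[3,5,6,7,10,12,18]

Per-enzyme occurrences:
  DwuI (AGATCG, off=5): starts [5, 49] → cuts [10, 54]
  YnoIX (AACCCC, off=2): starts [11, 40] → cuts [13, 42]
  QalI (AGCT, off=0): no sites
  TgoI (GTAAG, off=4): starts [27, 32] → cuts [31, 36]

Pooled cuts: [10, 13, 31, 36, 42, 54]

Fragment lengths:
  [0,10): 10 bp
  [10,13): 3 bp
  [13,31): 18 bp
  [31,36): 5 bp
  [36,42): 6 bp
  [42,54): 12 bp
  [54,61): 7 bp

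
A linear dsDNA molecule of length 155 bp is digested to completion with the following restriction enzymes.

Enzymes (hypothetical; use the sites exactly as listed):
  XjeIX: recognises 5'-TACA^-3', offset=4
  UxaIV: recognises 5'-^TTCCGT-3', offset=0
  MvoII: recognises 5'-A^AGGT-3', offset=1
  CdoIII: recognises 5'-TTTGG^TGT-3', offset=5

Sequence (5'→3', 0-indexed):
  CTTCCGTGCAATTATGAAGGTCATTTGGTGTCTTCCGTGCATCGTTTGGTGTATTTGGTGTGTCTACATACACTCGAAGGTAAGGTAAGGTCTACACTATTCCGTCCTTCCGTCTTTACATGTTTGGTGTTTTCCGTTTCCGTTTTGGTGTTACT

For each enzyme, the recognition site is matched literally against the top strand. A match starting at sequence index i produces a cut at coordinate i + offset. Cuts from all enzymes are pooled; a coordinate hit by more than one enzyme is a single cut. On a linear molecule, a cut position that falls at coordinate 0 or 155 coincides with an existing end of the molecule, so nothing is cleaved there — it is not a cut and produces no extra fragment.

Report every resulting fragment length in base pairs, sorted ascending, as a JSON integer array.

[1,3,4,4,4,5,5,5,6,7,7,8,9,9,10,11,11,13,16,17]

Site scan:
  XjeIX (TACA, off=4): starts [64, 68, 92, 116] → cuts [68, 72, 96, 120]
  UxaIV (TTCCGT, off=0): starts [1, 32, 99, 107, 131, 137] → cuts [1, 32, 99, 107, 131, 137]
  MvoII (AAGGT, off=1): starts [16, 76, 81, 86] → cuts [17, 77, 82, 87]
  CdoIII (TTTGGTGT, off=5): starts [23, 44, 53, 122, 143] → cuts [28, 49, 58, 127, 148]

Pooled cuts: [1, 17, 28, 32, 49, 58, 68, 72, 77, 82, 87, 96, 99, 107, 120, 127, 131, 137, 148]

Fragment lengths:
  [0,1): 1 bp
  [1,17): 16 bp
  [17,28): 11 bp
  [28,32): 4 bp
  [32,49): 17 bp
  [49,58): 9 bp
  [58,68): 10 bp
  [68,72): 4 bp
  [72,77): 5 bp
  [77,82): 5 bp
  [82,87): 5 bp
  [87,96): 9 bp
  [96,99): 3 bp
  [99,107): 8 bp
  [107,120): 13 bp
  [120,127): 7 bp
  [127,131): 4 bp
  [131,137): 6 bp
  [137,148): 11 bp
  [148,155): 7 bp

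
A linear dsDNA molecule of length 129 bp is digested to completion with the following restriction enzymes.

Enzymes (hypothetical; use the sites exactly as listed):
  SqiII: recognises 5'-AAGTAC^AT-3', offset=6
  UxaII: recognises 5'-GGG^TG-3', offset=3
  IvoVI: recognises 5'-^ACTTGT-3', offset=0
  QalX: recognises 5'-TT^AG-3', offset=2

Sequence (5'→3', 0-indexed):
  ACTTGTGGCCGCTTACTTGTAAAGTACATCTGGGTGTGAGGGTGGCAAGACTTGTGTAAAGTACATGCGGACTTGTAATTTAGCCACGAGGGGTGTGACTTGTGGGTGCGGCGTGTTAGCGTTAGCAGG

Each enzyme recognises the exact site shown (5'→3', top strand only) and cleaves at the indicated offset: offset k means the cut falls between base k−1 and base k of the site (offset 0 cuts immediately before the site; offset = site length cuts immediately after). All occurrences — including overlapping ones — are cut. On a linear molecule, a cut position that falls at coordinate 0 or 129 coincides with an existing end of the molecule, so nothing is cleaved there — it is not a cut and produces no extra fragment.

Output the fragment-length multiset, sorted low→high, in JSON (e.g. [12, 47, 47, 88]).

[4,6,6,6,7,7,8,9,11,11,12,13,14,15]

Site scan:
  SqiII AAGTACAT/6: at [21, 58] ⇒ [27, 64]
  UxaII GGGTG/3: at [31, 39, 90, 103] ⇒ [34, 42, 93, 106]
  IvoVI ACTTGT/0: at [0, 14, 49, 70, 97] ⇒ [14, 49, 70, 97] (position 0 is a terminus of the linear molecule — no cut)
  QalX TTAG/2: at [79, 115, 121] ⇒ [81, 117, 123]

Pooled cuts: [14, 27, 34, 42, 49, 64, 70, 81, 93, 97, 106, 117, 123]

Fragment lengths:
  [0,14): 14 bp
  [14,27): 13 bp
  [27,34): 7 bp
  [34,42): 8 bp
  [42,49): 7 bp
  [49,64): 15 bp
  [64,70): 6 bp
  [70,81): 11 bp
  [81,93): 12 bp
  [93,97): 4 bp
  [97,106): 9 bp
  [106,117): 11 bp
  [117,123): 6 bp
  [123,129): 6 bp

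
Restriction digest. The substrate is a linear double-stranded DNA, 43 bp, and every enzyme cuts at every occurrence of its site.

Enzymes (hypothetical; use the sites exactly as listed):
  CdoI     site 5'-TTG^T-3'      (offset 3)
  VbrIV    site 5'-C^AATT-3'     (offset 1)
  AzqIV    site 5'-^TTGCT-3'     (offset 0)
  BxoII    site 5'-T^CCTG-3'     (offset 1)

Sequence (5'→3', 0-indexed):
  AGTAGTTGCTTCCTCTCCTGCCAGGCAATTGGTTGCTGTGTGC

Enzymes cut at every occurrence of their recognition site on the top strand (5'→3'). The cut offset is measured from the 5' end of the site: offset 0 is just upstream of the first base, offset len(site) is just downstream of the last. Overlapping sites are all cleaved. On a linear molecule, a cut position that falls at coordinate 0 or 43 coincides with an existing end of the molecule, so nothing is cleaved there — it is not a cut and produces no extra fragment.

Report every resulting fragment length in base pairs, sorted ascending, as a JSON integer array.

Scan for sites:
  CdoI (TTGT, off=3): no sites
  VbrIV (CAATT, off=1): starts [25] → cuts [26]
  AzqIV (TTGCT, off=0): starts [5, 32] → cuts [5, 32]
  BxoII (TCCTG, off=1): starts [15] → cuts [16]

All cut coordinates (distinct, sorted): [5, 16, 26, 32]

Fragment lengths:
  [0,5): 5 bp
  [5,16): 11 bp
  [16,26): 10 bp
  [26,32): 6 bp
  [32,43): 11 bp

[5,6,10,11,11]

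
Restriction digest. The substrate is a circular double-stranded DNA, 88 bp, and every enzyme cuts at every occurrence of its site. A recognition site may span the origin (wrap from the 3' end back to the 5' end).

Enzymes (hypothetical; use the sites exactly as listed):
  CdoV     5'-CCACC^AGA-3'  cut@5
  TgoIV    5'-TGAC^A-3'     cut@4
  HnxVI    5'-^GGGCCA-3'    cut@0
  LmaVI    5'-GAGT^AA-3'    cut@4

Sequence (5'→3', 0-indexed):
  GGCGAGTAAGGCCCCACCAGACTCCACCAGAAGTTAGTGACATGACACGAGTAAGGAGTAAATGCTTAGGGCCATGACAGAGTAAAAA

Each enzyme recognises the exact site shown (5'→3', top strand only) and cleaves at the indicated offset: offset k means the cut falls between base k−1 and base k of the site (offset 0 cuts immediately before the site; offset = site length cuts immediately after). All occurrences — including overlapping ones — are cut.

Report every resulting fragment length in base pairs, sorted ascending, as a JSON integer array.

Scan for sites:
  CdoV CCACCAGA/5: at [13, 23] ⇒ [18, 28]
  TgoIV TGACA/4: at [37, 42, 74] ⇒ [41, 46, 78]
  HnxVI GGGCCA/0: at [68] ⇒ [68]
  LmaVI GAGTAA/4: at [3, 48, 55, 79] ⇒ [7, 52, 59, 83]

Pooled cuts: [7, 18, 28, 41, 46, 52, 59, 68, 78, 83]

Fragment lengths:
  7→18: 11 bp
  18→28: 10 bp
  28→41: 13 bp
  41→46: 5 bp
  46→52: 6 bp
  52→59: 7 bp
  59→68: 9 bp
  68→78: 10 bp
  78→83: 5 bp
  83→7 (wrap): 88-83+7 = 12 bp

[5,5,6,7,9,10,10,11,12,13]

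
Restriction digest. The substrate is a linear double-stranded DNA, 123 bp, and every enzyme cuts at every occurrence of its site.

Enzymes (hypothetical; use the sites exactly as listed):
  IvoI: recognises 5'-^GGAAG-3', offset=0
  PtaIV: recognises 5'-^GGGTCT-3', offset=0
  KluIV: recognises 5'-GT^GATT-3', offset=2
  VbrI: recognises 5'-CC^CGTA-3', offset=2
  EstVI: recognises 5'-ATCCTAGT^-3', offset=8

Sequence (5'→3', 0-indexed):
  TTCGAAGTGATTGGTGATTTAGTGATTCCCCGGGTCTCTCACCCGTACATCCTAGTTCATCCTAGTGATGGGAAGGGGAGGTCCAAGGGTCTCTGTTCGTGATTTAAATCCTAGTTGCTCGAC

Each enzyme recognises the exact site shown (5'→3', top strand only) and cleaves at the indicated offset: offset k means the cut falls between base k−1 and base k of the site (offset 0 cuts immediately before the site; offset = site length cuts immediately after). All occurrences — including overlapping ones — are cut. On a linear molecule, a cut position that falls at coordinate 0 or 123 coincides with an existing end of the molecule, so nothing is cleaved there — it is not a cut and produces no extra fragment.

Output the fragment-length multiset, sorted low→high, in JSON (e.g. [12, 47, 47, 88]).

Per-enzyme occurrences:
  IvoI GGAAG/0: at [70] ⇒ [70]
  PtaIV GGGTCT/0: at [31, 86] ⇒ [31, 86]
  KluIV GTGATT/2: at [6, 13, 21, 98] ⇒ [8, 15, 23, 100]
  VbrI CCCGTA/2: at [41] ⇒ [43]
  EstVI ATCCTAGT/8: at [48, 58, 107] ⇒ [56, 66, 115]

Pooled cuts: [8, 15, 23, 31, 43, 56, 66, 70, 86, 100, 115]

Fragment lengths:
  [0,8): 8 bp
  [8,15): 7 bp
  [15,23): 8 bp
  [23,31): 8 bp
  [31,43): 12 bp
  [43,56): 13 bp
  [56,66): 10 bp
  [66,70): 4 bp
  [70,86): 16 bp
  [86,100): 14 bp
  [100,115): 15 bp
  [115,123): 8 bp

[4,7,8,8,8,8,10,12,13,14,15,16]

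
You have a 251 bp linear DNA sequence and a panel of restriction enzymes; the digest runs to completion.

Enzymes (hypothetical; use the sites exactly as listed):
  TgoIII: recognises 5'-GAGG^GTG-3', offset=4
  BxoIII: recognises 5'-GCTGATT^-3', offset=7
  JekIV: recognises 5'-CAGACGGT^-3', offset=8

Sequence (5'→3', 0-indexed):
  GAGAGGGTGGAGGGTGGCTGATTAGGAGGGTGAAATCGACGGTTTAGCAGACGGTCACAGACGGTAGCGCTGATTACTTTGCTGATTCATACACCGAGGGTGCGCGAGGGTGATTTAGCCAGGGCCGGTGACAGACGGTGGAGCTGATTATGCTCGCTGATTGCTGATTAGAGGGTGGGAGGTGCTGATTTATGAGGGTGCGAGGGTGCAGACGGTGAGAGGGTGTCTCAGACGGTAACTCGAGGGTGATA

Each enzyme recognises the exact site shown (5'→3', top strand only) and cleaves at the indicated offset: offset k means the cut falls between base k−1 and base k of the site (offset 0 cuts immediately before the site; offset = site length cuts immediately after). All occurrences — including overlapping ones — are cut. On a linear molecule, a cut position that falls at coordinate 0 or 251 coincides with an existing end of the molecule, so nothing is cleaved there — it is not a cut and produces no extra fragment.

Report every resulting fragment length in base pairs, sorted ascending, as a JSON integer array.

Site scan:
  TgoIII (GAGGGTG, off=4): starts [2, 9, 25, 95, 105, 170, 193, 201, 218, 241] → cuts [6, 13, 29, 99, 109, 174, 197, 205, 222, 245]
  BxoIII (GCTGATT, off=7): starts [16, 68, 80, 142, 155, 162, 183] → cuts [23, 75, 87, 149, 162, 169, 190]
  JekIV (CAGACGGT, off=8): starts [47, 57, 131, 208, 228] → cuts [55, 65, 139, 216, 236]

Pooled cuts: [6, 13, 23, 29, 55, 65, 75, 87, 99, 109, 139, 149, 162, 169, 174, 190, 197, 205, 216, 222, 236, 245]

Fragment lengths:
  [0,6): 6 bp
  [6,13): 7 bp
  [13,23): 10 bp
  [23,29): 6 bp
  [29,55): 26 bp
  [55,65): 10 bp
  [65,75): 10 bp
  [75,87): 12 bp
  [87,99): 12 bp
  [99,109): 10 bp
  [109,139): 30 bp
  [139,149): 10 bp
  [149,162): 13 bp
  [162,169): 7 bp
  [169,174): 5 bp
  [174,190): 16 bp
  [190,197): 7 bp
  [197,205): 8 bp
  [205,216): 11 bp
  [216,222): 6 bp
  [222,236): 14 bp
  [236,245): 9 bp
  [245,251): 6 bp

[5,6,6,6,6,7,7,7,8,9,10,10,10,10,10,11,12,12,13,14,16,26,30]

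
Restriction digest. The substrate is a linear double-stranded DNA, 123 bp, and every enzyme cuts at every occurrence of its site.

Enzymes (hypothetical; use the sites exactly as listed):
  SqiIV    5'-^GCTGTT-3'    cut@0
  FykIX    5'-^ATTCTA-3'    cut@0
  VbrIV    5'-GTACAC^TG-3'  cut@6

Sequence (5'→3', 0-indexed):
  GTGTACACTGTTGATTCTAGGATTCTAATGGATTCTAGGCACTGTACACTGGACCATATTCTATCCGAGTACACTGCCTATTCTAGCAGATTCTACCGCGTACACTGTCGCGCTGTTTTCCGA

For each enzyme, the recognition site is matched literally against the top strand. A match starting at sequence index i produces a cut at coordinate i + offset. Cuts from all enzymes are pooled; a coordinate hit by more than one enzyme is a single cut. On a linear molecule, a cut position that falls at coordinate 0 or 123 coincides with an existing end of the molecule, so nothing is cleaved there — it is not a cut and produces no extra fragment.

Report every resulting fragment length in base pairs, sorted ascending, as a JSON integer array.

[5,5,6,8,8,8,10,10,12,16,17,18]

Per-enzyme occurrences:
  SqiIV (GCTGTT, off=0): starts [111] → cuts [111]
  FykIX (ATTCTA, off=0): starts [13, 21, 31, 57, 79, 89] → cuts [13, 21, 31, 57, 79, 89]
  VbrIV (GTACACTG, off=6): starts [2, 43, 68, 99] → cuts [8, 49, 74, 105]

Pooled cuts: [8, 13, 21, 31, 49, 57, 74, 79, 89, 105, 111]

Fragments:
  [0,8): 8 bp
  [8,13): 5 bp
  [13,21): 8 bp
  [21,31): 10 bp
  [31,49): 18 bp
  [49,57): 8 bp
  [57,74): 17 bp
  [74,79): 5 bp
  [79,89): 10 bp
  [89,105): 16 bp
  [105,111): 6 bp
  [111,123): 12 bp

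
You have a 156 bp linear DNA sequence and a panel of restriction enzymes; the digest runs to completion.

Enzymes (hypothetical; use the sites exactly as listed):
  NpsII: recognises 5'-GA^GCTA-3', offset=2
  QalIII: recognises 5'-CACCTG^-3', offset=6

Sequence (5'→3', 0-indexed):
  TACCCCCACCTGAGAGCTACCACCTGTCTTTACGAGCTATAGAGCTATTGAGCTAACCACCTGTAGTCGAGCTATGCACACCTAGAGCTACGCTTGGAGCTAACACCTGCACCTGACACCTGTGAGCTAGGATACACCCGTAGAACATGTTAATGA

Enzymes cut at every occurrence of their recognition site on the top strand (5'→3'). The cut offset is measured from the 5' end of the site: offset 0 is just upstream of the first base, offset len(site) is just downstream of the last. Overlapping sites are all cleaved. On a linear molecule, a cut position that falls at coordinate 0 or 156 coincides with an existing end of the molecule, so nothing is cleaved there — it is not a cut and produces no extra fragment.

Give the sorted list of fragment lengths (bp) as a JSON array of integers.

[3,3,6,7,7,8,8,9,11,11,12,12,12,16,31]

Scan for sites:
  NpsII GAGCTA/2: at [13, 33, 41, 49, 68, 84, 96, 123] ⇒ [15, 35, 43, 51, 70, 86, 98, 125]
  QalIII CACCTG/6: at [6, 20, 57, 103, 109, 116] ⇒ [12, 26, 63, 109, 115, 122]

Pooled cuts: [12, 15, 26, 35, 43, 51, 63, 70, 86, 98, 109, 115, 122, 125]

Fragment lengths:
  [0,12): 12 bp
  [12,15): 3 bp
  [15,26): 11 bp
  [26,35): 9 bp
  [35,43): 8 bp
  [43,51): 8 bp
  [51,63): 12 bp
  [63,70): 7 bp
  [70,86): 16 bp
  [86,98): 12 bp
  [98,109): 11 bp
  [109,115): 6 bp
  [115,122): 7 bp
  [122,125): 3 bp
  [125,156): 31 bp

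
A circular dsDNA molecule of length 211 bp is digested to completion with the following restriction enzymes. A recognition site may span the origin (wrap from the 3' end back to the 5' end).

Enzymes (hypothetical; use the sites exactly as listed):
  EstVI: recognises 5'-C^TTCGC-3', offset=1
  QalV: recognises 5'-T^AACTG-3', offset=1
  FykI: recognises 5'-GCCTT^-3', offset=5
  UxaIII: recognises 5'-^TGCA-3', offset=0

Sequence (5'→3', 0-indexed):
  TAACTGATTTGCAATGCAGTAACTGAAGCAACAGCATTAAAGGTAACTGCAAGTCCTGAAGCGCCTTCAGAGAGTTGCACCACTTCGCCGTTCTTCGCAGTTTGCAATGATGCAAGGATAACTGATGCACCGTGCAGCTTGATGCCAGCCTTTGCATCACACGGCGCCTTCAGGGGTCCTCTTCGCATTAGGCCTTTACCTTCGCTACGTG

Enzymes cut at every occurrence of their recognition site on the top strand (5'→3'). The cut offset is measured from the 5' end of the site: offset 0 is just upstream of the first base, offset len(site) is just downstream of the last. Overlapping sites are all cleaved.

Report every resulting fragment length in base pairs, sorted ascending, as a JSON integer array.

[3,4,5,6,6,7,8,8,8,8,9,9,10,11,12,15,18,20,20,24]

Site scan:
  EstVI CTTCGC/1: at [82, 92, 180, 199] ⇒ [83, 93, 181, 200]
  QalV TAACTG/1: at [0, 19, 43, 118] ⇒ [1, 20, 44, 119]
  FykI GCCTT/5: at [62, 147, 165, 191] ⇒ [67, 152, 170, 196]
  UxaIII TGCA/0: at [9, 14, 47, 75, 102, 110, 125, 132, 152] ⇒ [9, 14, 47, 75, 102, 110, 125, 132, 152]

Pooled cuts: [1, 9, 14, 20, 44, 47, 67, 75, 83, 93, 102, 110, 119, 125, 132, 152, 170, 181, 196, 200]

Fragment lengths:
  1→9: 8 bp
  9→14: 5 bp
  14→20: 6 bp
  20→44: 24 bp
  44→47: 3 bp
  47→67: 20 bp
  67→75: 8 bp
  75→83: 8 bp
  83→93: 10 bp
  93→102: 9 bp
  102→110: 8 bp
  110→119: 9 bp
  119→125: 6 bp
  125→132: 7 bp
  132→152: 20 bp
  152→170: 18 bp
  170→181: 11 bp
  181→196: 15 bp
  196→200: 4 bp
  200→1 (wrap): 211-200+1 = 12 bp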